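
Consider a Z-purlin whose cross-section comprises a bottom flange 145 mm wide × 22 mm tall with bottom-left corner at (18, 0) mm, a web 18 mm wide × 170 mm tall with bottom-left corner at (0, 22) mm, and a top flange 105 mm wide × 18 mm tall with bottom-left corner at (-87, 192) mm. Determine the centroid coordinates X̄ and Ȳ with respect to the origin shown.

Part | A | x̄ᵢ | ȳᵢ | A·x̄ᵢ | A·ȳᵢ
bottom flange | 3190.00 | 90.50 | 11.00 | 288695.00 | 35090.00
web | 3060.00 | 9.00 | 107.00 | 27540.00 | 327420.00
top flange | 1890.00 | -34.50 | 201.00 | -65205.00 | 379890.00
Σ | 8140.00 |  |  | 251030.00 | 742400.00
X̄ = 251030.00 / 8140.00 = 30.84 mm
Ȳ = 742400.00 / 8140.00 = 91.20 mm

X̄ = 30.84 mm, Ȳ = 91.20 mm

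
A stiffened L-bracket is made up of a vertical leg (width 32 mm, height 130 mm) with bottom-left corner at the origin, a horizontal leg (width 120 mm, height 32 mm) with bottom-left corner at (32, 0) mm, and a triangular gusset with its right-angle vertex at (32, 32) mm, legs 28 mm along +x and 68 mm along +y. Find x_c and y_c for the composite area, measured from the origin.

Part | A | x̄ᵢ | ȳᵢ | A·x̄ᵢ | A·ȳᵢ
vertical leg | 4160.00 | 16.00 | 65.00 | 66560.00 | 270400.00
horizontal leg | 3840.00 | 92.00 | 16.00 | 353280.00 | 61440.00
gusset | 952.00 | 41.33 | 54.67 | 39349.33 | 52042.67
Σ | 8952.00 |  |  | 459189.33 | 383882.67
x_c = 459189.33 / 8952.00 = 51.29 mm
y_c = 383882.67 / 8952.00 = 42.88 mm

x_c = 51.29 mm, y_c = 42.88 mm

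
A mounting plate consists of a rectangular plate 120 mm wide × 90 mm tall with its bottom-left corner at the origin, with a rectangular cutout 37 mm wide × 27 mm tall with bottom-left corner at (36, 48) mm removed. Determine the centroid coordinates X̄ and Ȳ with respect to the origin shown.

Part | A | x̄ᵢ | ȳᵢ | A·x̄ᵢ | A·ȳᵢ
plate | 10800.00 | 60.00 | 45.00 | 648000.00 | 486000.00
hole | -999.00 | 54.50 | 61.50 | -54445.50 | -61438.50
Σ | 9801.00 |  |  | 593554.50 | 424561.50
X̄ = 593554.50 / 9801.00 = 60.56 mm
Ȳ = 424561.50 / 9801.00 = 43.32 mm

X̄ = 60.56 mm, Ȳ = 43.32 mm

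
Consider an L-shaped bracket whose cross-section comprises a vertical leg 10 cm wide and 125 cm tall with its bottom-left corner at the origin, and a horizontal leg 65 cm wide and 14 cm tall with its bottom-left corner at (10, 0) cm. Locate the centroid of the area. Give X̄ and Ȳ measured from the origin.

vertical leg: A = 10 × 125 = 1250.00, centroid at (5.00, 62.50).
horizontal leg: A = 65 × 14 = 910.00, centroid at (42.50, 7.00).
ΣA = 2160.00 cm², ΣAX̄ = 44925.00 cm³, ΣAȲ = 84495.00 cm³.
X̄ = 44925.00/2160.00 = 20.80 cm; Ȳ = 84495.00/2160.00 = 39.12 cm.

X̄ = 20.80 cm, Ȳ = 39.12 cm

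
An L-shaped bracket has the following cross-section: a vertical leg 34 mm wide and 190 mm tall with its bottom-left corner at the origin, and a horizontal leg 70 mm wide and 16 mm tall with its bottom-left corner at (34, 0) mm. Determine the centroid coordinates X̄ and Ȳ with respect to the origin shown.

Part | A | x̄ᵢ | ȳᵢ | A·x̄ᵢ | A·ȳᵢ
vertical leg | 6460.00 | 17.00 | 95.00 | 109820.00 | 613700.00
horizontal leg | 1120.00 | 69.00 | 8.00 | 77280.00 | 8960.00
Σ | 7580.00 |  |  | 187100.00 | 622660.00
X̄ = 187100.00 / 7580.00 = 24.68 mm
Ȳ = 622660.00 / 7580.00 = 82.15 mm

X̄ = 24.68 mm, Ȳ = 82.15 mm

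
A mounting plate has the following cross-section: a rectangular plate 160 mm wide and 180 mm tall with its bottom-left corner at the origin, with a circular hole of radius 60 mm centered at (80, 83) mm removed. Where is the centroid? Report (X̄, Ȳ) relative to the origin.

X̄ = 80.00 mm, Ȳ = 94.53 mm

plate: A = 160 × 180 = 28800.00, centroid at (80.00, 90.00).
hole: A = −π·60² = -11309.73, centroid at (80.00, 83.00).
ΣA = 17490.27 mm², ΣAX̄ = 1399221.32 mm³, ΣAȲ = 1653292.12 mm³.
X̄ = 1399221.32/17490.27 = 80.00 mm; Ȳ = 1653292.12/17490.27 = 94.53 mm.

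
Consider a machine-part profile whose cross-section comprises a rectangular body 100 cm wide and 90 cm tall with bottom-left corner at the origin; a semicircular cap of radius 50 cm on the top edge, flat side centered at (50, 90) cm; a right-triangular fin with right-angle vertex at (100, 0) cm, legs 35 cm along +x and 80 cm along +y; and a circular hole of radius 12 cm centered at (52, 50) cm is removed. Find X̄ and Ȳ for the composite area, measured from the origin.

X̄ = 56.16 cm, Ȳ = 61.73 cm

rectangular body: A = 100 × 90 = 9000.00, centroid at (50.00, 45.00).
semicircular top: A = ½π·50² = 3926.99, centroid at (50.00, 111.22).
triangular fin: A = ½·35·80 = 1400.00, centroid at (111.67, 26.67).
hole: A = −π·12² = -452.39, centroid at (52.00, 50.00).
ΣA = 13874.60 cm², ΣAX̄ = 779158.63 cm³, ΣAȲ = 856476.37 cm³.
X̄ = 779158.63/13874.60 = 56.16 cm; Ȳ = 856476.37/13874.60 = 61.73 cm.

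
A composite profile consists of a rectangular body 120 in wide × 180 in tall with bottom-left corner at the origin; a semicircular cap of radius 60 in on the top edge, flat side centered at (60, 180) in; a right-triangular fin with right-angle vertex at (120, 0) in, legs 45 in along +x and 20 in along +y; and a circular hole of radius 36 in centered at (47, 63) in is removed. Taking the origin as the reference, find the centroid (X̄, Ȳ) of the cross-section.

rectangular body: A = 120 × 180 = 21600.00, centroid at (60.00, 90.00).
semicircular top: A = ½π·60² = 5654.87, centroid at (60.00, 205.46).
triangular fin: A = ½·45·20 = 450.00, centroid at (135.00, 6.67).
hole: A = −π·36² = -4071.50, centroid at (47.00, 63.00).
ΣA = 23633.36 in², ΣAX̄ = 1504681.31 in³, ΣAȲ = 2852371.26 in³.
X̄ = 1504681.31/23633.36 = 63.67 in; Ȳ = 2852371.26/23633.36 = 120.69 in.

X̄ = 63.67 in, Ȳ = 120.69 in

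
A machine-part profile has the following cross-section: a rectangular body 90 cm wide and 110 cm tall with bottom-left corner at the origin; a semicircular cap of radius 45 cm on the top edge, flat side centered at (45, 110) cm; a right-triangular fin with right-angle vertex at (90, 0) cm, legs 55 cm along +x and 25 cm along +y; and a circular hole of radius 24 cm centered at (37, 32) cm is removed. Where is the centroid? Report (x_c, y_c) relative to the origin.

rectangular body: A = 90 × 110 = 9900.00, centroid at (45.00, 55.00).
semicircular top: A = ½π·45² = 3180.86, centroid at (45.00, 129.10).
triangular fin: A = ½·55·25 = 687.50, centroid at (108.33, 8.33).
hole: A = −π·24² = -1809.56, centroid at (37.00, 32.00).
ΣA = 11958.81 cm²
ΣAx_c = (9900.00)(45.00) + (3180.86)(45.00) + (687.50)(108.33) + (-1809.56)(37.00) = 596164.36 cm³
ΣAy_c = (9900.00)(55.00) + (3180.86)(129.10) + (687.50)(8.33) + (-1809.56)(32.00) = 902968.21 cm³
x_c = 596164.36 / 11958.81 = 49.85 cm
y_c = 902968.21 / 11958.81 = 75.51 cm

x_c = 49.85 cm, y_c = 75.51 cm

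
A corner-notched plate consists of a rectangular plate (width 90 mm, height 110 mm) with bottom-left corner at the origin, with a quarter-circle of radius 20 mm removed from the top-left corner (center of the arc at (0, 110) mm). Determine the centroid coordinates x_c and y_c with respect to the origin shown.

Part | A | x̄ᵢ | ȳᵢ | A·x̄ᵢ | A·ȳᵢ
plate | 9900.00 | 45.00 | 55.00 | 445500.00 | 544500.00
removed quarter-circle | -314.16 | 8.49 | 101.51 | -2666.67 | -31890.85
Σ | 9585.84 |  |  | 442833.33 | 512609.15
x_c = 442833.33 / 9585.84 = 46.20 mm
y_c = 512609.15 / 9585.84 = 53.48 mm

x_c = 46.20 mm, y_c = 53.48 mm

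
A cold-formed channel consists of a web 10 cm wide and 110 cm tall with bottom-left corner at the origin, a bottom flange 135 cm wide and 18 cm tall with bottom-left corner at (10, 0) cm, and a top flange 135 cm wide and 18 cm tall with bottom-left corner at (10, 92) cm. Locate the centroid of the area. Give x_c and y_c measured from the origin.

x_c = 64.12 cm, y_c = 55.00 cm

Part | A | x̄ᵢ | ȳᵢ | A·x̄ᵢ | A·ȳᵢ
web | 1100.00 | 5.00 | 55.00 | 5500.00 | 60500.00
bottom flange | 2430.00 | 77.50 | 9.00 | 188325.00 | 21870.00
top flange | 2430.00 | 77.50 | 101.00 | 188325.00 | 245430.00
Σ | 5960.00 |  |  | 382150.00 | 327800.00
x_c = 382150.00 / 5960.00 = 64.12 cm
y_c = 327800.00 / 5960.00 = 55.00 cm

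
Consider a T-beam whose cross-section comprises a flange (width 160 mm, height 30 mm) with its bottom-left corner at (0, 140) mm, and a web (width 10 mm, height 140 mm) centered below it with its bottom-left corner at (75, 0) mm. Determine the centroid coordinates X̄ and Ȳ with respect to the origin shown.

web: A = 10 × 140 = 1400.00, centroid at (80.00, 70.00).
flange: A = 160 × 30 = 4800.00, centroid at (80.00, 155.00).
ΣA = 6200.00 mm²
ΣAX̄ = (1400.00)(80.00) + (4800.00)(80.00) = 496000.00 mm³
ΣAȲ = (1400.00)(70.00) + (4800.00)(155.00) = 842000.00 mm³
X̄ = 496000.00 / 6200.00 = 80.00 mm
Ȳ = 842000.00 / 6200.00 = 135.81 mm

X̄ = 80.00 mm, Ȳ = 135.81 mm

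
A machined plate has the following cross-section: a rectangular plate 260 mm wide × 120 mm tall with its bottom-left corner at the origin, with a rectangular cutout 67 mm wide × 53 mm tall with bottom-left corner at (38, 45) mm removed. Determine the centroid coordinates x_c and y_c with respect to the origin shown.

Part | A | x̄ᵢ | ȳᵢ | A·x̄ᵢ | A·ȳᵢ
plate | 31200.00 | 130.00 | 60.00 | 4056000.00 | 1872000.00
hole | -3551.00 | 71.50 | 71.50 | -253896.50 | -253896.50
Σ | 27649.00 |  |  | 3802103.50 | 1618103.50
x_c = 3802103.50 / 27649.00 = 137.51 mm
y_c = 1618103.50 / 27649.00 = 58.52 mm

x_c = 137.51 mm, y_c = 58.52 mm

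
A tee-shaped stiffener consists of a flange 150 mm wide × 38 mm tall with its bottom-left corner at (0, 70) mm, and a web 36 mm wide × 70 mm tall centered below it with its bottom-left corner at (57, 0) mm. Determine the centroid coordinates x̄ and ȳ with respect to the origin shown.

Part | A | x̄ᵢ | ȳᵢ | A·x̄ᵢ | A·ȳᵢ
web | 2520.00 | 75.00 | 35.00 | 189000.00 | 88200.00
flange | 5700.00 | 75.00 | 89.00 | 427500.00 | 507300.00
Σ | 8220.00 |  |  | 616500.00 | 595500.00
x̄ = 616500.00 / 8220.00 = 75.00 mm
ȳ = 595500.00 / 8220.00 = 72.45 mm

x̄ = 75.00 mm, ȳ = 72.45 mm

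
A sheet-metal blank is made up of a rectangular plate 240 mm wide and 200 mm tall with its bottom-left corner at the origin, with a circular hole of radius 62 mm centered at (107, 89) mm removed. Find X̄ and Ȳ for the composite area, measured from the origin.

plate: A = 240 × 200 = 48000.00, centroid at (120.00, 100.00).
hole: A = −π·62² = -12076.28, centroid at (107.00, 89.00).
ΣA = 35923.72 mm²
ΣAX̄ = (48000.00)(120.00) + (-12076.28)(107.00) = 4467837.81 mm³
ΣAȲ = (48000.00)(100.00) + (-12076.28)(89.00) = 3725210.89 mm³
X̄ = 4467837.81 / 35923.72 = 124.37 mm
Ȳ = 3725210.89 / 35923.72 = 103.70 mm

X̄ = 124.37 mm, Ȳ = 103.70 mm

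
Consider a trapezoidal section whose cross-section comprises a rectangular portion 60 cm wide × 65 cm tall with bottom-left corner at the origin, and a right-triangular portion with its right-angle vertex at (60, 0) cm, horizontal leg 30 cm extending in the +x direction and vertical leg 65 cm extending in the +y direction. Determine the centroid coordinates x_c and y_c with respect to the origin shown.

x_c = 38.00 cm, y_c = 30.33 cm

Part | A | x̄ᵢ | ȳᵢ | A·x̄ᵢ | A·ȳᵢ
rectangular portion | 3900.00 | 30.00 | 32.50 | 117000.00 | 126750.00
triangular portion | 975.00 | 70.00 | 21.67 | 68250.00 | 21125.00
Σ | 4875.00 |  |  | 185250.00 | 147875.00
x_c = 185250.00 / 4875.00 = 38.00 cm
y_c = 147875.00 / 4875.00 = 30.33 cm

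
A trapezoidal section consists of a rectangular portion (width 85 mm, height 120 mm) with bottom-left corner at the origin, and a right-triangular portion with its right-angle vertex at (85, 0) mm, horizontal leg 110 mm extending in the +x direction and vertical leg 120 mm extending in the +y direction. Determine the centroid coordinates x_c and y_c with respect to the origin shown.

rectangular portion: A = 85 × 120 = 10200.00, centroid at (42.50, 60.00).
triangular portion: A = ½·110·120 = 6600.00, centroid at (121.67, 40.00).
ΣA = 16800.00 mm²
ΣAx_c = (10200.00)(42.50) + (6600.00)(121.67) = 1236500.00 mm³
ΣAy_c = (10200.00)(60.00) + (6600.00)(40.00) = 876000.00 mm³
x_c = 1236500.00 / 16800.00 = 73.60 mm
y_c = 876000.00 / 16800.00 = 52.14 mm

x_c = 73.60 mm, y_c = 52.14 mm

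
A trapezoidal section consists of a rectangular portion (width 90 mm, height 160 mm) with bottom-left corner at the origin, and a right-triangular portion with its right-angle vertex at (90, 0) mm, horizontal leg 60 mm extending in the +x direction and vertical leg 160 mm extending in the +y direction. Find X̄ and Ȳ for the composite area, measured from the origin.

X̄ = 61.25 mm, Ȳ = 73.33 mm

rectangular portion: A = 90 × 160 = 14400.00, centroid at (45.00, 80.00).
triangular portion: A = ½·60·160 = 4800.00, centroid at (110.00, 53.33).
ΣA = 19200.00 mm², ΣAX̄ = 1176000.00 mm³, ΣAȲ = 1408000.00 mm³.
X̄ = 1176000.00/19200.00 = 61.25 mm; Ȳ = 1408000.00/19200.00 = 73.33 mm.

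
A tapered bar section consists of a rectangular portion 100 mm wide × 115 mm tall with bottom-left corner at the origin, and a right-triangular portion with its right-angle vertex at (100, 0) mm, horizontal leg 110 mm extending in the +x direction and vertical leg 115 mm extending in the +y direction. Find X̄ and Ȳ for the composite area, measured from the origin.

X̄ = 80.75 mm, Ȳ = 50.70 mm

rectangular portion: A = 100 × 115 = 11500.00, centroid at (50.00, 57.50).
triangular portion: A = ½·110·115 = 6325.00, centroid at (136.67, 38.33).
ΣA = 17825.00 mm², ΣAX̄ = 1439416.67 mm³, ΣAȲ = 903708.33 mm³.
X̄ = 1439416.67/17825.00 = 80.75 mm; Ȳ = 903708.33/17825.00 = 50.70 mm.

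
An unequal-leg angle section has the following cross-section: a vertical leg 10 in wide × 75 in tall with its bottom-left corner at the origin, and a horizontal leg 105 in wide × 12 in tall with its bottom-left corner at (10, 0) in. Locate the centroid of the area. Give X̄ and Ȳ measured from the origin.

X̄ = 41.04 in, Ȳ = 17.75 in

vertical leg: A = 10 × 75 = 750.00, centroid at (5.00, 37.50).
horizontal leg: A = 105 × 12 = 1260.00, centroid at (62.50, 6.00).
ΣA = 2010.00 in², ΣAX̄ = 82500.00 in³, ΣAȲ = 35685.00 in³.
X̄ = 82500.00/2010.00 = 41.04 in; Ȳ = 35685.00/2010.00 = 17.75 in.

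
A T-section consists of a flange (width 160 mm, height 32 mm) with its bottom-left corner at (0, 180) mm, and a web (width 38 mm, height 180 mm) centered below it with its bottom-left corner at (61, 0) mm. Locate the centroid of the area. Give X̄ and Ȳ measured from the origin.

X̄ = 80.00 mm, Ȳ = 135.38 mm

web: A = 38 × 180 = 6840.00, centroid at (80.00, 90.00).
flange: A = 160 × 32 = 5120.00, centroid at (80.00, 196.00).
ΣA = 11960.00 mm², ΣAX̄ = 956800.00 mm³, ΣAȲ = 1619120.00 mm³.
X̄ = 956800.00/11960.00 = 80.00 mm; Ȳ = 1619120.00/11960.00 = 135.38 mm.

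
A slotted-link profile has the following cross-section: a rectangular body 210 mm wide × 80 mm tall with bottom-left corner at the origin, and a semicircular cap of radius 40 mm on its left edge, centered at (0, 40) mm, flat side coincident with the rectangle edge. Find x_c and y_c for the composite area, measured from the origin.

x_c = 89.13 mm, y_c = 40.00 mm

rectangular body: A = 210 × 80 = 16800.00, centroid at (105.00, 40.00).
semicircular end: A = ½π·40² = 2513.27, centroid at (-16.98, 40.00).
ΣA = 19313.27 mm²
ΣAx_c = (16800.00)(105.00) + (2513.27)(-16.98) = 1721333.33 mm³
ΣAy_c = (16800.00)(40.00) + (2513.27)(40.00) = 772530.96 mm³
x_c = 1721333.33 / 19313.27 = 89.13 mm
y_c = 772530.96 / 19313.27 = 40.00 mm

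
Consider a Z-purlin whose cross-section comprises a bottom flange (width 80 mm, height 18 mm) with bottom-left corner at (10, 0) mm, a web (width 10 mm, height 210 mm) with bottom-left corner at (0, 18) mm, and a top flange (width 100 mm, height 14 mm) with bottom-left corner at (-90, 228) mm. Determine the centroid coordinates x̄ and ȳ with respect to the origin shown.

Part | A | x̄ᵢ | ȳᵢ | A·x̄ᵢ | A·ȳᵢ
bottom flange | 1440.00 | 50.00 | 9.00 | 72000.00 | 12960.00
web | 2100.00 | 5.00 | 123.00 | 10500.00 | 258300.00
top flange | 1400.00 | -40.00 | 235.00 | -56000.00 | 329000.00
Σ | 4940.00 |  |  | 26500.00 | 600260.00
x̄ = 26500.00 / 4940.00 = 5.36 mm
ȳ = 600260.00 / 4940.00 = 121.51 mm

x̄ = 5.36 mm, ȳ = 121.51 mm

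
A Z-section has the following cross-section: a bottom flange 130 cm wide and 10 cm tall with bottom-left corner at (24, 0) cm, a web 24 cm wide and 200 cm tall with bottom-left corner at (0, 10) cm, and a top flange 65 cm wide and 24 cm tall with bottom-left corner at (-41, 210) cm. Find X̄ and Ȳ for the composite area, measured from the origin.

X̄ = 20.89 cm, Ȳ = 114.99 cm

bottom flange: A = 130 × 10 = 1300.00, centroid at (89.00, 5.00).
web: A = 24 × 200 = 4800.00, centroid at (12.00, 110.00).
top flange: A = 65 × 24 = 1560.00, centroid at (-8.50, 222.00).
ΣA = 7660.00 cm²
ΣAX̄ = (1300.00)(89.00) + (4800.00)(12.00) + (1560.00)(-8.50) = 160040.00 cm³
ΣAȲ = (1300.00)(5.00) + (4800.00)(110.00) + (1560.00)(222.00) = 880820.00 cm³
X̄ = 160040.00 / 7660.00 = 20.89 cm
Ȳ = 880820.00 / 7660.00 = 114.99 cm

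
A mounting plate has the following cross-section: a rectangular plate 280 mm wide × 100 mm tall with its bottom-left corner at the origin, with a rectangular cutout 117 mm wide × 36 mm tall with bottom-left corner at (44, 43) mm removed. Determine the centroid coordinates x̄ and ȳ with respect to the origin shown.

plate: A = 280 × 100 = 28000.00, centroid at (140.00, 50.00).
hole: A = −(117 × 36) = -4212.00, centroid at (102.50, 61.00).
ΣA = 23788.00 mm²
ΣAx̄ = (28000.00)(140.00) + (-4212.00)(102.50) = 3488270.00 mm³
ΣAȳ = (28000.00)(50.00) + (-4212.00)(61.00) = 1143068.00 mm³
x̄ = 3488270.00 / 23788.00 = 146.64 mm
ȳ = 1143068.00 / 23788.00 = 48.05 mm

x̄ = 146.64 mm, ȳ = 48.05 mm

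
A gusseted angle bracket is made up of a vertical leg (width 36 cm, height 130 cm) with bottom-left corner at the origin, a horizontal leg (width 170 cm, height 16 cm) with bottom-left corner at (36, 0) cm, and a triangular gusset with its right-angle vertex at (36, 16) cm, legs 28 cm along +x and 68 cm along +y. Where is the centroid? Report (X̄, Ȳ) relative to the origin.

vertical leg: A = 36 × 130 = 4680.00, centroid at (18.00, 65.00).
horizontal leg: A = 170 × 16 = 2720.00, centroid at (121.00, 8.00).
gusset: A = ½·28·68 = 952.00, centroid at (45.33, 38.67).
ΣA = 8352.00 cm², ΣAX̄ = 456517.33 cm³, ΣAȲ = 362770.67 cm³.
X̄ = 456517.33/8352.00 = 54.66 cm; Ȳ = 362770.67/8352.00 = 43.44 cm.

X̄ = 54.66 cm, Ȳ = 43.44 cm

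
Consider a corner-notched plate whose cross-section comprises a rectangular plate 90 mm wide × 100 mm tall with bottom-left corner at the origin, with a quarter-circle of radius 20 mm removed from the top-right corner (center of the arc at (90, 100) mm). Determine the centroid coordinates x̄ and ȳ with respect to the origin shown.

x̄ = 43.68 mm, ȳ = 48.50 mm

plate: A = 90 × 100 = 9000.00, centroid at (45.00, 50.00).
removed quarter-circle: A = −¼π·20² = -314.16, centroid at (81.51, 91.51).
ΣA = 8685.84 mm²
ΣAx̄ = (9000.00)(45.00) + (-314.16)(81.51) = 379392.33 mm³
ΣAȳ = (9000.00)(50.00) + (-314.16)(91.51) = 421250.74 mm³
x̄ = 379392.33 / 8685.84 = 43.68 mm
ȳ = 421250.74 / 8685.84 = 48.50 mm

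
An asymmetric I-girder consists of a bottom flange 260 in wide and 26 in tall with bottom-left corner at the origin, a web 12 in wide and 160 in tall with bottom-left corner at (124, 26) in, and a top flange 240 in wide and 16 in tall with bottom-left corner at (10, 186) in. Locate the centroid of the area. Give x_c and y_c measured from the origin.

bottom flange: A = 260 × 26 = 6760.00, centroid at (130.00, 13.00).
web: A = 12 × 160 = 1920.00, centroid at (130.00, 106.00).
top flange: A = 240 × 16 = 3840.00, centroid at (130.00, 194.00).
ΣA = 12520.00 in²
ΣAx_c = (6760.00)(130.00) + (1920.00)(130.00) + (3840.00)(130.00) = 1627600.00 in³
ΣAy_c = (6760.00)(13.00) + (1920.00)(106.00) + (3840.00)(194.00) = 1036360.00 in³
x_c = 1627600.00 / 12520.00 = 130.00 in
y_c = 1036360.00 / 12520.00 = 82.78 in

x_c = 130.00 in, y_c = 82.78 in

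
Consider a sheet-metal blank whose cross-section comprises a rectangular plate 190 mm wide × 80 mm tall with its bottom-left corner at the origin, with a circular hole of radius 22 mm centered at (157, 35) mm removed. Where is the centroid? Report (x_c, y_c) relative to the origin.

plate: A = 190 × 80 = 15200.00, centroid at (95.00, 40.00).
hole: A = −π·22² = -1520.53, centroid at (157.00, 35.00).
ΣA = 13679.47 mm²
ΣAx_c = (15200.00)(95.00) + (-1520.53)(157.00) = 1205276.66 mm³
ΣAy_c = (15200.00)(40.00) + (-1520.53)(35.00) = 554781.42 mm³
x_c = 1205276.66 / 13679.47 = 88.11 mm
y_c = 554781.42 / 13679.47 = 40.56 mm

x_c = 88.11 mm, y_c = 40.56 mm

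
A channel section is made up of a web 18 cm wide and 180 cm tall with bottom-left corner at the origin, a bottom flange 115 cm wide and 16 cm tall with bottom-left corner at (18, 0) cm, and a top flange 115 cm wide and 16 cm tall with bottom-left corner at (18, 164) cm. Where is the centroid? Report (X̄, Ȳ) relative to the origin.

X̄ = 44.36 cm, Ȳ = 90.00 cm

web: A = 18 × 180 = 3240.00, centroid at (9.00, 90.00).
bottom flange: A = 115 × 16 = 1840.00, centroid at (75.50, 8.00).
top flange: A = 115 × 16 = 1840.00, centroid at (75.50, 172.00).
ΣA = 6920.00 cm², ΣAX̄ = 307000.00 cm³, ΣAȲ = 622800.00 cm³.
X̄ = 307000.00/6920.00 = 44.36 cm; Ȳ = 622800.00/6920.00 = 90.00 cm.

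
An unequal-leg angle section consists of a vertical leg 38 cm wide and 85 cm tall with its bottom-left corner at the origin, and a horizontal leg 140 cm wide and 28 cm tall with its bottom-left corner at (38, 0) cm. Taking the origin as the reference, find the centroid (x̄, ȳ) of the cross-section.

vertical leg: A = 38 × 85 = 3230.00, centroid at (19.00, 42.50).
horizontal leg: A = 140 × 28 = 3920.00, centroid at (108.00, 14.00).
ΣA = 7150.00 cm²
ΣAx̄ = (3230.00)(19.00) + (3920.00)(108.00) = 484730.00 cm³
ΣAȳ = (3230.00)(42.50) + (3920.00)(14.00) = 192155.00 cm³
x̄ = 484730.00 / 7150.00 = 67.79 cm
ȳ = 192155.00 / 7150.00 = 26.87 cm

x̄ = 67.79 cm, ȳ = 26.87 cm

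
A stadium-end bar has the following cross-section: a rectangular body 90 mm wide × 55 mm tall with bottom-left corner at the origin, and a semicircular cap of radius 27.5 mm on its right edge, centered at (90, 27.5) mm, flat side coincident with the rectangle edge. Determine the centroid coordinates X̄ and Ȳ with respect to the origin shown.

X̄ = 55.97 mm, Ȳ = 27.50 mm

rectangular body: A = 90 × 55 = 4950.00, centroid at (45.00, 27.50).
semicircular end: A = ½π·27.5² = 1187.91, centroid at (101.67, 27.50).
ΣA = 6137.91 mm²
ΣAX̄ = (4950.00)(45.00) + (1187.91)(101.67) = 343526.91 mm³
ΣAȲ = (4950.00)(27.50) + (1187.91)(27.50) = 168792.65 mm³
X̄ = 343526.91 / 6137.91 = 55.97 mm
Ȳ = 168792.65 / 6137.91 = 27.50 mm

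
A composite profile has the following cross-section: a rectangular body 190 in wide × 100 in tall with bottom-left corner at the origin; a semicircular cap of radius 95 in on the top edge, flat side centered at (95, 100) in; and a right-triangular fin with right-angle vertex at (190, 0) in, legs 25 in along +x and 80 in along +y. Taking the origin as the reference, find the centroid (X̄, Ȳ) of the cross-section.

X̄ = 98.02 in, Ȳ = 86.78 in

Part | A | x̄ᵢ | ȳᵢ | A·x̄ᵢ | A·ȳᵢ
rectangular body | 19000.00 | 95.00 | 50.00 | 1805000.00 | 950000.00
semicircular top | 14176.44 | 95.00 | 140.32 | 1346761.50 | 1989227.02
triangular fin | 1000.00 | 198.33 | 26.67 | 198333.33 | 26666.67
Σ | 34176.44 |  |  | 3350094.83 | 2965893.68
X̄ = 3350094.83 / 34176.44 = 98.02 in
Ȳ = 2965893.68 / 34176.44 = 86.78 in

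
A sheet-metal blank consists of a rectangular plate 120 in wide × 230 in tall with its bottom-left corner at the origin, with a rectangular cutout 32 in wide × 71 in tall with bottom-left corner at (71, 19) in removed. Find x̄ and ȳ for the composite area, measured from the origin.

x̄ = 57.58 in, ȳ = 120.43 in

plate: A = 120 × 230 = 27600.00, centroid at (60.00, 115.00).
hole: A = −(32 × 71) = -2272.00, centroid at (87.00, 54.50).
ΣA = 25328.00 in², ΣAx̄ = 1458336.00 in³, ΣAȳ = 3050176.00 in³.
x̄ = 1458336.00/25328.00 = 57.58 in; ȳ = 3050176.00/25328.00 = 120.43 in.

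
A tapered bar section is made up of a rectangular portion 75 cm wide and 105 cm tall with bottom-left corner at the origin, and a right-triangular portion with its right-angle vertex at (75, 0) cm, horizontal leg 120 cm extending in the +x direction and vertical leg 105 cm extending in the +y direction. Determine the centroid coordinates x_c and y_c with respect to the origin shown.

rectangular portion: A = 75 × 105 = 7875.00, centroid at (37.50, 52.50).
triangular portion: A = ½·120·105 = 6300.00, centroid at (115.00, 35.00).
ΣA = 14175.00 cm², ΣAx_c = 1019812.50 cm³, ΣAy_c = 633937.50 cm³.
x_c = 1019812.50/14175.00 = 71.94 cm; y_c = 633937.50/14175.00 = 44.72 cm.

x_c = 71.94 cm, y_c = 44.72 cm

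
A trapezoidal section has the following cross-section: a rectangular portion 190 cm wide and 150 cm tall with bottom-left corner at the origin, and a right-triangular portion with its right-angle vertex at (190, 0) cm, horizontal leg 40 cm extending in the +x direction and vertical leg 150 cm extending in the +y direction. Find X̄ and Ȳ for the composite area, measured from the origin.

Part | A | x̄ᵢ | ȳᵢ | A·x̄ᵢ | A·ȳᵢ
rectangular portion | 28500.00 | 95.00 | 75.00 | 2707500.00 | 2137500.00
triangular portion | 3000.00 | 203.33 | 50.00 | 610000.00 | 150000.00
Σ | 31500.00 |  |  | 3317500.00 | 2287500.00
X̄ = 3317500.00 / 31500.00 = 105.32 cm
Ȳ = 2287500.00 / 31500.00 = 72.62 cm

X̄ = 105.32 cm, Ȳ = 72.62 cm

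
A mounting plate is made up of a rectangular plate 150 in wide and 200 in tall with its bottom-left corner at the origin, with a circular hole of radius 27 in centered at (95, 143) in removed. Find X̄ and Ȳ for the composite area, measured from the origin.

Part | A | x̄ᵢ | ȳᵢ | A·x̄ᵢ | A·ȳᵢ
plate | 30000.00 | 75.00 | 100.00 | 2250000.00 | 3000000.00
hole | -2290.22 | 95.00 | 143.00 | -217571.00 | -327501.61
Σ | 27709.78 |  |  | 2032429.00 | 2672498.39
X̄ = 2032429.00 / 27709.78 = 73.35 in
Ȳ = 2672498.39 / 27709.78 = 96.45 in

X̄ = 73.35 in, Ȳ = 96.45 in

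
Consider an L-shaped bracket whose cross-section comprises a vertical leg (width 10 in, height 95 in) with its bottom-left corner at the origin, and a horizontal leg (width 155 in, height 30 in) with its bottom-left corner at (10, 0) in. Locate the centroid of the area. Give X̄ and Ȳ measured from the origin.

X̄ = 73.50 in, Ȳ = 20.51 in

vertical leg: A = 10 × 95 = 950.00, centroid at (5.00, 47.50).
horizontal leg: A = 155 × 30 = 4650.00, centroid at (87.50, 15.00).
ΣA = 5600.00 in²
ΣAX̄ = (950.00)(5.00) + (4650.00)(87.50) = 411625.00 in³
ΣAȲ = (950.00)(47.50) + (4650.00)(15.00) = 114875.00 in³
X̄ = 411625.00 / 5600.00 = 73.50 in
Ȳ = 114875.00 / 5600.00 = 20.51 in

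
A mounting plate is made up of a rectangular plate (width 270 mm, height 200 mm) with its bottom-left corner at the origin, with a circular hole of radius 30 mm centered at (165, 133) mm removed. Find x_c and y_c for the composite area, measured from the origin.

Part | A | x̄ᵢ | ȳᵢ | A·x̄ᵢ | A·ȳᵢ
plate | 54000.00 | 135.00 | 100.00 | 7290000.00 | 5400000.00
hole | -2827.43 | 165.00 | 133.00 | -466526.51 | -376048.64
Σ | 51172.57 |  |  | 6823473.49 | 5023951.36
x_c = 6823473.49 / 51172.57 = 133.34 mm
y_c = 5023951.36 / 51172.57 = 98.18 mm

x_c = 133.34 mm, y_c = 98.18 mm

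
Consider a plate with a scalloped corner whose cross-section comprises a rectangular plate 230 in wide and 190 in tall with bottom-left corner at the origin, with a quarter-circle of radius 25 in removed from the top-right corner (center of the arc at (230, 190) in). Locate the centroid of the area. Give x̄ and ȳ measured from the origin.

plate: A = 230 × 190 = 43700.00, centroid at (115.00, 95.00).
removed quarter-circle: A = −¼π·25² = -490.87, centroid at (219.39, 179.39).
ΣA = 43209.13 in², ΣAx̄ = 4917807.35 in³, ΣAȳ = 4063442.30 in³.
x̄ = 4917807.35/43209.13 = 113.81 in; ȳ = 4063442.30/43209.13 = 94.04 in.

x̄ = 113.81 in, ȳ = 94.04 in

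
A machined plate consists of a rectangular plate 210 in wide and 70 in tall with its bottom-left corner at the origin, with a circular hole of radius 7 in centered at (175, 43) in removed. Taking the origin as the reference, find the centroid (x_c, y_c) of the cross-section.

x_c = 104.26 in, y_c = 34.92 in

plate: A = 210 × 70 = 14700.00, centroid at (105.00, 35.00).
hole: A = −π·7² = -153.94, centroid at (175.00, 43.00).
ΣA = 14546.06 in², ΣAx_c = 1516560.84 in³, ΣAy_c = 507880.66 in³.
x_c = 1516560.84/14546.06 = 104.26 in; y_c = 507880.66/14546.06 = 34.92 in.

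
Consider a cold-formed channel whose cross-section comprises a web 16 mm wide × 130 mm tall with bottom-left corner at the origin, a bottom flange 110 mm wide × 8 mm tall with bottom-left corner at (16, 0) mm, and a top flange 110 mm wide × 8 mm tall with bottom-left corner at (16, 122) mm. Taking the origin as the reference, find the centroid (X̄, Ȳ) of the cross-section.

X̄ = 36.88 mm, Ȳ = 65.00 mm

web: A = 16 × 130 = 2080.00, centroid at (8.00, 65.00).
bottom flange: A = 110 × 8 = 880.00, centroid at (71.00, 4.00).
top flange: A = 110 × 8 = 880.00, centroid at (71.00, 126.00).
ΣA = 3840.00 mm²
ΣAX̄ = (2080.00)(8.00) + (880.00)(71.00) + (880.00)(71.00) = 141600.00 mm³
ΣAȲ = (2080.00)(65.00) + (880.00)(4.00) + (880.00)(126.00) = 249600.00 mm³
X̄ = 141600.00 / 3840.00 = 36.88 mm
Ȳ = 249600.00 / 3840.00 = 65.00 mm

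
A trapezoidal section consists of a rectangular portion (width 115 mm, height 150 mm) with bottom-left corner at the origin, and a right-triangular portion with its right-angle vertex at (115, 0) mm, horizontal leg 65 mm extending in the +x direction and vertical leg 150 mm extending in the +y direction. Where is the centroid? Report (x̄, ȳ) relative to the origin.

Part | A | x̄ᵢ | ȳᵢ | A·x̄ᵢ | A·ȳᵢ
rectangular portion | 17250.00 | 57.50 | 75.00 | 991875.00 | 1293750.00
triangular portion | 4875.00 | 136.67 | 50.00 | 666250.00 | 243750.00
Σ | 22125.00 |  |  | 1658125.00 | 1537500.00
x̄ = 1658125.00 / 22125.00 = 74.94 mm
ȳ = 1537500.00 / 22125.00 = 69.49 mm

x̄ = 74.94 mm, ȳ = 69.49 mm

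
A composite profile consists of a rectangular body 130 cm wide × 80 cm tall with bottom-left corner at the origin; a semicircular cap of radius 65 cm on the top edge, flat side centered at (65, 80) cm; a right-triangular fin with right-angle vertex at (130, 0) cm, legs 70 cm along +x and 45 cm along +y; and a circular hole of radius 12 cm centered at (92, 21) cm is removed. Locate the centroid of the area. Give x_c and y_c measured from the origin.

rectangular body: A = 130 × 80 = 10400.00, centroid at (65.00, 40.00).
semicircular top: A = ½π·65² = 6636.61, centroid at (65.00, 107.59).
triangular fin: A = ½·70·45 = 1575.00, centroid at (153.33, 15.00).
hole: A = −π·12² = -452.39, centroid at (92.00, 21.00).
ΣA = 18159.23 cm²
ΣAx_c = (10400.00)(65.00) + (6636.61)(65.00) + (1575.00)(153.33) + (-452.39)(92.00) = 1307260.12 cm³
ΣAy_c = (10400.00)(40.00) + (6636.61)(107.59) + (1575.00)(15.00) + (-452.39)(21.00) = 1144137.32 cm³
x_c = 1307260.12 / 18159.23 = 71.99 cm
y_c = 1144137.32 / 18159.23 = 63.01 cm

x_c = 71.99 cm, y_c = 63.01 cm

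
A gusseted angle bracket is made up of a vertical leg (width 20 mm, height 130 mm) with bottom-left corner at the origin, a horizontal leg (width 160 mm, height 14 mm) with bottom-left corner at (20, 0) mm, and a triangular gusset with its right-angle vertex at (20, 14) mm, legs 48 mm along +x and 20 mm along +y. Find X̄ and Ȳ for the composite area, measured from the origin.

X̄ = 50.24 mm, Ȳ = 36.58 mm

vertical leg: A = 20 × 130 = 2600.00, centroid at (10.00, 65.00).
horizontal leg: A = 160 × 14 = 2240.00, centroid at (100.00, 7.00).
gusset: A = ½·48·20 = 480.00, centroid at (36.00, 20.67).
ΣA = 5320.00 mm², ΣAX̄ = 267280.00 mm³, ΣAȲ = 194600.00 mm³.
X̄ = 267280.00/5320.00 = 50.24 mm; Ȳ = 194600.00/5320.00 = 36.58 mm.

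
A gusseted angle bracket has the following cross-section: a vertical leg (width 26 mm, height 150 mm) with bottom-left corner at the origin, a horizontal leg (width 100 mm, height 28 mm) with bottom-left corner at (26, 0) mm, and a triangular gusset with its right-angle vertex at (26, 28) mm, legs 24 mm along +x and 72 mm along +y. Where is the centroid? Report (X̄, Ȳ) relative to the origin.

vertical leg: A = 26 × 150 = 3900.00, centroid at (13.00, 75.00).
horizontal leg: A = 100 × 28 = 2800.00, centroid at (76.00, 14.00).
gusset: A = ½·24·72 = 864.00, centroid at (34.00, 52.00).
ΣA = 7564.00 mm²
ΣAX̄ = (3900.00)(13.00) + (2800.00)(76.00) + (864.00)(34.00) = 292876.00 mm³
ΣAȲ = (3900.00)(75.00) + (2800.00)(14.00) + (864.00)(52.00) = 376628.00 mm³
X̄ = 292876.00 / 7564.00 = 38.72 mm
Ȳ = 376628.00 / 7564.00 = 49.79 mm

X̄ = 38.72 mm, Ȳ = 49.79 mm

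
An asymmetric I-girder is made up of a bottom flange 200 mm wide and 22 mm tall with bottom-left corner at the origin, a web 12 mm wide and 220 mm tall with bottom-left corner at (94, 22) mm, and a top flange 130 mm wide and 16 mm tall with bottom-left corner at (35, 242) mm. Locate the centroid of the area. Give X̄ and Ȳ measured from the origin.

X̄ = 100.00 mm, Ȳ = 100.54 mm

bottom flange: A = 200 × 22 = 4400.00, centroid at (100.00, 11.00).
web: A = 12 × 220 = 2640.00, centroid at (100.00, 132.00).
top flange: A = 130 × 16 = 2080.00, centroid at (100.00, 250.00).
ΣA = 9120.00 mm²
ΣAX̄ = (4400.00)(100.00) + (2640.00)(100.00) + (2080.00)(100.00) = 912000.00 mm³
ΣAȲ = (4400.00)(11.00) + (2640.00)(132.00) + (2080.00)(250.00) = 916880.00 mm³
X̄ = 912000.00 / 9120.00 = 100.00 mm
Ȳ = 916880.00 / 9120.00 = 100.54 mm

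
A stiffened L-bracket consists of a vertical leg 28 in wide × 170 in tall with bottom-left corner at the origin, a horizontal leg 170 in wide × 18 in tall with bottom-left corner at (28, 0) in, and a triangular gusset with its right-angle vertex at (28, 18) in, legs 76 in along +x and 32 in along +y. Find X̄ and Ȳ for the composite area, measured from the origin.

Part | A | x̄ᵢ | ȳᵢ | A·x̄ᵢ | A·ȳᵢ
vertical leg | 4760.00 | 14.00 | 85.00 | 66640.00 | 404600.00
horizontal leg | 3060.00 | 113.00 | 9.00 | 345780.00 | 27540.00
gusset | 1216.00 | 53.33 | 28.67 | 64853.33 | 34858.67
Σ | 9036.00 |  |  | 477273.33 | 466998.67
X̄ = 477273.33 / 9036.00 = 52.82 in
Ȳ = 466998.67 / 9036.00 = 51.68 in

X̄ = 52.82 in, Ȳ = 51.68 in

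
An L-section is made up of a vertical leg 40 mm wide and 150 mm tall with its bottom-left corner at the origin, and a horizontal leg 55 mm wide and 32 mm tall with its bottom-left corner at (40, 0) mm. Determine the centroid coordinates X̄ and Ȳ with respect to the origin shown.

X̄ = 30.77 mm, Ȳ = 61.62 mm

vertical leg: A = 40 × 150 = 6000.00, centroid at (20.00, 75.00).
horizontal leg: A = 55 × 32 = 1760.00, centroid at (67.50, 16.00).
ΣA = 7760.00 mm², ΣAX̄ = 238800.00 mm³, ΣAȲ = 478160.00 mm³.
X̄ = 238800.00/7760.00 = 30.77 mm; Ȳ = 478160.00/7760.00 = 61.62 mm.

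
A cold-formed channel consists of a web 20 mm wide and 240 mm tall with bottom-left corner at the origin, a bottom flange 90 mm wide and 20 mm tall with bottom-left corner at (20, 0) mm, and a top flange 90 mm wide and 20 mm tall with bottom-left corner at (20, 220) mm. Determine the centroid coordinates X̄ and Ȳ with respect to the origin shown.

Part | A | x̄ᵢ | ȳᵢ | A·x̄ᵢ | A·ȳᵢ
web | 4800.00 | 10.00 | 120.00 | 48000.00 | 576000.00
bottom flange | 1800.00 | 65.00 | 10.00 | 117000.00 | 18000.00
top flange | 1800.00 | 65.00 | 230.00 | 117000.00 | 414000.00
Σ | 8400.00 |  |  | 282000.00 | 1008000.00
X̄ = 282000.00 / 8400.00 = 33.57 mm
Ȳ = 1008000.00 / 8400.00 = 120.00 mm

X̄ = 33.57 mm, Ȳ = 120.00 mm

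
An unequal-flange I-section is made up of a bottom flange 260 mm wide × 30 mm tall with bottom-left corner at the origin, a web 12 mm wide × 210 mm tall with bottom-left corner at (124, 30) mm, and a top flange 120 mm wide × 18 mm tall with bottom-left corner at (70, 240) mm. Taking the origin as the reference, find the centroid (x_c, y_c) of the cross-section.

x_c = 130.00 mm, y_c = 79.73 mm

bottom flange: A = 260 × 30 = 7800.00, centroid at (130.00, 15.00).
web: A = 12 × 210 = 2520.00, centroid at (130.00, 135.00).
top flange: A = 120 × 18 = 2160.00, centroid at (130.00, 249.00).
ΣA = 12480.00 mm², ΣAx_c = 1622400.00 mm³, ΣAy_c = 995040.00 mm³.
x_c = 1622400.00/12480.00 = 130.00 mm; y_c = 995040.00/12480.00 = 79.73 mm.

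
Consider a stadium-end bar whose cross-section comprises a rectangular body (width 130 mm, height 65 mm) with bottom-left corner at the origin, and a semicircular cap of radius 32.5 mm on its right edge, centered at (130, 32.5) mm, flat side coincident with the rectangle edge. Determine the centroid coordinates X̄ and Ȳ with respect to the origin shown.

Part | A | x̄ᵢ | ȳᵢ | A·x̄ᵢ | A·ȳᵢ
rectangular body | 8450.00 | 65.00 | 32.50 | 549250.00 | 274625.00
semicircular end | 1659.15 | 143.79 | 32.50 | 238575.39 | 53922.49
Σ | 10109.15 |  |  | 787825.39 | 328547.49
X̄ = 787825.39 / 10109.15 = 77.93 mm
Ȳ = 328547.49 / 10109.15 = 32.50 mm

X̄ = 77.93 mm, Ȳ = 32.50 mm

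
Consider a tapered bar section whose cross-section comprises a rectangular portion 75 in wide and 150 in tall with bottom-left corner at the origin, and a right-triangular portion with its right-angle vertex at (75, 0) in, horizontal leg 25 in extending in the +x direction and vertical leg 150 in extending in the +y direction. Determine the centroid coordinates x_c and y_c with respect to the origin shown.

rectangular portion: A = 75 × 150 = 11250.00, centroid at (37.50, 75.00).
triangular portion: A = ½·25·150 = 1875.00, centroid at (83.33, 50.00).
ΣA = 13125.00 in²
ΣAx_c = (11250.00)(37.50) + (1875.00)(83.33) = 578125.00 in³
ΣAy_c = (11250.00)(75.00) + (1875.00)(50.00) = 937500.00 in³
x_c = 578125.00 / 13125.00 = 44.05 in
y_c = 937500.00 / 13125.00 = 71.43 in

x_c = 44.05 in, y_c = 71.43 in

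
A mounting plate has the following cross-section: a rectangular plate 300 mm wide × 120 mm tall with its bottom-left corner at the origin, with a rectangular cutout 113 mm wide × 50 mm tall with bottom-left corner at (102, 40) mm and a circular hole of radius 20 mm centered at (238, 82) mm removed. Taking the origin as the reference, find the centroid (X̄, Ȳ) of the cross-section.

plate: A = 300 × 120 = 36000.00, centroid at (150.00, 60.00).
hole 1: A = −(113 × 50) = -5650.00, centroid at (158.50, 65.00).
hole 2: A = −π·20² = -1256.64, centroid at (238.00, 82.00).
ΣA = 29093.36 mm²
ΣAX̄ = (36000.00)(150.00) + (-5650.00)(158.50) + (-1256.64)(238.00) = 4205395.38 mm³
ΣAȲ = (36000.00)(60.00) + (-5650.00)(65.00) + (-1256.64)(82.00) = 1689705.76 mm³
X̄ = 4205395.38 / 29093.36 = 144.55 mm
Ȳ = 1689705.76 / 29093.36 = 58.08 mm

X̄ = 144.55 mm, Ȳ = 58.08 mm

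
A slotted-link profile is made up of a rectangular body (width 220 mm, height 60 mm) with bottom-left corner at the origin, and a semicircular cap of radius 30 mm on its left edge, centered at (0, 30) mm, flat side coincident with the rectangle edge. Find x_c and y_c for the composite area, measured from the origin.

x_c = 98.13 mm, y_c = 30.00 mm

Part | A | x̄ᵢ | ȳᵢ | A·x̄ᵢ | A·ȳᵢ
rectangular body | 13200.00 | 110.00 | 30.00 | 1452000.00 | 396000.00
semicircular end | 1413.72 | -12.73 | 30.00 | -18000.00 | 42411.50
Σ | 14613.72 |  |  | 1434000.00 | 438411.50
x_c = 1434000.00 / 14613.72 = 98.13 mm
y_c = 438411.50 / 14613.72 = 30.00 mm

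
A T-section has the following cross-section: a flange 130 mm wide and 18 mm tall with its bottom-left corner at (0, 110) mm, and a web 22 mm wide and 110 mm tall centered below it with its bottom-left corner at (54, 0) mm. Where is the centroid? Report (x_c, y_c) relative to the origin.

Part | A | x̄ᵢ | ȳᵢ | A·x̄ᵢ | A·ȳᵢ
web | 2420.00 | 65.00 | 55.00 | 157300.00 | 133100.00
flange | 2340.00 | 65.00 | 119.00 | 152100.00 | 278460.00
Σ | 4760.00 |  |  | 309400.00 | 411560.00
x_c = 309400.00 / 4760.00 = 65.00 mm
y_c = 411560.00 / 4760.00 = 86.46 mm

x_c = 65.00 mm, y_c = 86.46 mm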